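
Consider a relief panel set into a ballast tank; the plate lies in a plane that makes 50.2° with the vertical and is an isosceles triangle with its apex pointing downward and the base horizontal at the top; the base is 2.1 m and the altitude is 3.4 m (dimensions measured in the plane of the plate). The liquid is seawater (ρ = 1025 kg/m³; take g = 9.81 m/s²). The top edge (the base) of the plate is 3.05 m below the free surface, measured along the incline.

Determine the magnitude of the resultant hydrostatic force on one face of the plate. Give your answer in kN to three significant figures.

F ≈ 96.1 kN

γ = ρg = 1025 × 9.81 / 1000 = 10.05525 kN/m³.
The plate makes 50.2° with the vertical, i.e. θ = 90° − 50.2° = 39.8° to the horizontal. Measuring y along the incline from the free-surface line, vertical depth h = y·sinθ with sinθ = 0.640110.
With the apex down, the centroid sits h/3 = 3.4/3 = 1.13333 m below the base (the top edge), so y_c = 3.05 + 1.13333 = 4.18333 m and h_c = 4.18333 × 0.640110 = 2.67779 m.
A = ½ × 2.1 × 3.4 = 3.57 m².
Resultant F = γ·h_c·A = 10.05525 × 2.67779 × 3.57 = 96.1253 kN.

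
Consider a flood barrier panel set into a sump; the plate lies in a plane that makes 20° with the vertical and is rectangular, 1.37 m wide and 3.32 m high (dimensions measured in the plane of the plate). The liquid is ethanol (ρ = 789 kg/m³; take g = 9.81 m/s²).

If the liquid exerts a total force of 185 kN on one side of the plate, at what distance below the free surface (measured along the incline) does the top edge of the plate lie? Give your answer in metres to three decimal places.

y_top ≈ 3.932 m

γ = ρg = 789 × 9.81 / 1000 = 7.74009 kN/m³.
A = 1.37 × 3.32 = 4.5484 m².
From F = γ·h_c·A, the centroid depth is h_c = 185/(7.74009 × 4.5484) = 5.25493 m.
The plate makes 20° with the vertical, i.e. θ = 90° − 20° = 70° to the horizontal. Measuring y along the incline from the free-surface line, vertical depth h = y·sinθ with sinθ = 0.939693.
Along the incline, y_c = h_c/sinθ = 5.25493/0.939693 = 5.59218 m.
The centroid lies 3.32/2 = 1.66 m below the top edge, so the top edge sits at y_top = 5.59218 − 1.66 = 3.93218 m along the incline.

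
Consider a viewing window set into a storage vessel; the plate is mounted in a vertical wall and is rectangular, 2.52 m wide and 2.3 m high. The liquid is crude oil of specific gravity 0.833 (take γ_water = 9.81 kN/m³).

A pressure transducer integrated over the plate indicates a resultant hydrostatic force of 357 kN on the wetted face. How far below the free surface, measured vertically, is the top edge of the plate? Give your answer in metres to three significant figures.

d_top ≈ 6.39 m

γ = 0.833 × 9.81 = 8.17173 kN/m³.
A = 2.52 × 2.3 = 5.796 m².
From F = γ·h_c·A, the centroid depth is h_c = 357/(8.17173 × 5.796) = 7.53747 m.
The centroid lies 2.3/2 = 1.15 m below the top edge, so the top edge sits at h_top = 7.53747 − 1.15 = 6.38747 m below the surface.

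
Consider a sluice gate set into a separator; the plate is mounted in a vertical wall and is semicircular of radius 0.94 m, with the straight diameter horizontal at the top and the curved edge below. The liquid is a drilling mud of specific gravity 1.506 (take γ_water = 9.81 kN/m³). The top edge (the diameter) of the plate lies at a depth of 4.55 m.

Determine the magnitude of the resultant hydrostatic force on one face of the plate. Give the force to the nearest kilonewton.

γ = 1.506 × 9.81 = 14.77386 kN/m³.
The centroid of a semicircle lies 4r/(3π) = 0.398948 m from the diameter, here below the top edge, so the centroid depth is h_c = 4.55 + 0.398948 = 4.94895 m.
A = πr²/2 = π × 0.94²/2 = 1.38796 m².
Resultant F = γ·h_c·A = 14.77386 × 4.94895 × 1.38796 = 101.481 kN.

F ≈ 101 kN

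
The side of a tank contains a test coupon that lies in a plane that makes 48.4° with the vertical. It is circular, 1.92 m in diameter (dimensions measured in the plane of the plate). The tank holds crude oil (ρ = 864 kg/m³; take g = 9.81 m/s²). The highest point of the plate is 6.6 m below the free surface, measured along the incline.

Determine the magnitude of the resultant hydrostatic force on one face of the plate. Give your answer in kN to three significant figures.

γ = ρg = 864 × 9.81 / 1000 = 8.47584 kN/m³.
The plate makes 48.4° with the vertical, i.e. θ = 90° − 48.4° = 41.6° to the horizontal. Measuring y along the incline from the free-surface line, vertical depth h = y·sinθ with sinθ = 0.663926.
The centroid is at the centre, 0.96 m below the top of the plate, so y_c = 6.6 + 0.96 = 7.56 m and h_c = 7.56 × 0.663926 = 5.01928 m.
A = π(0.96)² = 2.89529 m².
Resultant F = γ·h_c·A = 8.47584 × 5.01928 × 2.89529 = 123.173 kN.

F ≈ 123 kN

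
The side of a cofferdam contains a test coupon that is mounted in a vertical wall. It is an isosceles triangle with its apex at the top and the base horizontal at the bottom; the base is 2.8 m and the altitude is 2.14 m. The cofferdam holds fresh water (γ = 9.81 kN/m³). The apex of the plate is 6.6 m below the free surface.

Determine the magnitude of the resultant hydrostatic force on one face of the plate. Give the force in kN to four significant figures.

γ = 9.81 kN/m³.
With the apex up, the centroid sits 2h/3 = 2 × 2.14/3 = 1.42667 m below the apex, so the centroid depth is h_c = 6.6 + 1.42667 = 8.02667 m.
A = ½ × 2.8 × 2.14 = 2.996 m².
Resultant F = γ·h_c·A = 9.81 × 8.02667 × 2.996 = 235.91 kN.

F ≈ 235.9 kN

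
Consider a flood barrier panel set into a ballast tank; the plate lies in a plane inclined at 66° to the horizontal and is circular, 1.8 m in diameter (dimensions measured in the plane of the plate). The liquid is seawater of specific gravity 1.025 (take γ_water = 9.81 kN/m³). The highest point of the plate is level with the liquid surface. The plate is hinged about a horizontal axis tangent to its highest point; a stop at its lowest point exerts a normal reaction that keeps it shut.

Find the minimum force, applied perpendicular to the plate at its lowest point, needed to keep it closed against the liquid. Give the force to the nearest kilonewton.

P ≈ 13 kN

γ = 1.025 × 9.81 = 10.05525 kN/m³.
Let θ = 66° be the plate's angle to the horizontal; measure y along the incline from where the plane meets the free surface. Vertical depth h = y·sinθ with sinθ = 0.913545.
The centroid is at the centre, 0.9 m below the top of the plate, so y_c = 0.9 m and h_c = 0.9 × 0.913545 = 0.822191 m.
A = π(0.9)² = 2.54469 m².
Resultant F = γ·h_c·A = 10.05525 × 0.822191 × 2.54469 = 21.0378 kN.
I_c = πr⁴/4 = π × 0.9⁴/4 = 0.5153 m⁴.
Centre of pressure: y_p = y_c + I_c/(y_c·A) = 0.9 + 0.5153/(0.9 × 2.54469) = 0.9 + 0.225 = 1.125 m along the plane.
The resultant acts 0.9 + 0.225 = 1.125 m (along the plate) below the hinge at the top edge, so the moment about the hinge is M = F × 1.125 = 21.0378 × 1.125 = 23.6675 kN·m.
A normal force at the bottom, 1.8 m from the hinge, must supply this moment: P = 23.6675/1.8 = 13.1486 kN.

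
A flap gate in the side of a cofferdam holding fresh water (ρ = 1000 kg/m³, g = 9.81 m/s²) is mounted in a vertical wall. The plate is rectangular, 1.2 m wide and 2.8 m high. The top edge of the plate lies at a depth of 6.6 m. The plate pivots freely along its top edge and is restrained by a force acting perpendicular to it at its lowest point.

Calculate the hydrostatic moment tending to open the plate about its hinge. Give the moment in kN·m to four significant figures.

M ≈ 390.7 kN·m

γ = ρg = 1000 × 9.81 = 9810 N/m³ = 9.81 kN/m³.
The centroid lies 2.8/2 = 1.4 m below the top edge, so the centroid depth is h_c = 6.6 + 1.4 = 8 m.
A = 1.2 × 2.8 = 3.36 m².
Resultant F = γ·h_c·A = 9.81 × 8 × 3.36 = 263.693 kN.
I_c = b·h³/12 = 1.2 × 2.8³/12 = 2.1952 m⁴.
Centre of pressure: y_p = y_c + I_c/(y_c·A) = 8 + 2.1952/(8 × 3.36) = 8 + 0.0816667 = 8.08167 m along the plane.
The resultant acts 1.4 + 0.0816667 = 1.48167 m (along the plate) below the hinge at the top edge, so the moment about the hinge is M = F × 1.48167 = 263.693 × 1.48167 = 390.706 kN·m.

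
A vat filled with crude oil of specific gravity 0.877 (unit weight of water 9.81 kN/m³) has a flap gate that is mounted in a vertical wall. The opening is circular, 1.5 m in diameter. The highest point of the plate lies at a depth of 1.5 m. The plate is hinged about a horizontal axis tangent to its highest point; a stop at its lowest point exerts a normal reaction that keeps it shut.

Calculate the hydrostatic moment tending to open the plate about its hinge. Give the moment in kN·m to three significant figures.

γ = 0.877 × 9.81 = 8.60337 kN/m³.
The centroid is at the centre, 0.75 m below the top of the plate, so the centroid depth is h_c = 1.5 + 0.75 = 2.25 m.
A = π(0.75)² = 1.76715 m².
Resultant F = γ·h_c·A = 8.60337 × 2.25 × 1.76715 = 34.2078 kN.
I_c = πr⁴/4 = π × 0.75⁴/4 = 0.248505 m⁴.
Centre of pressure: y_p = y_c + I_c/(y_c·A) = 2.25 + 0.248505/(2.25 × 1.76715) = 2.25 + 0.0624999 = 2.3125 m along the plane.
The resultant acts 0.75 + 0.0624999 = 0.8125 m (along the plate) below the hinge at the top edge, so the moment about the hinge is M = F × 0.8125 = 34.2078 × 0.8125 = 27.7938 kN·m.

M ≈ 27.8 kN·m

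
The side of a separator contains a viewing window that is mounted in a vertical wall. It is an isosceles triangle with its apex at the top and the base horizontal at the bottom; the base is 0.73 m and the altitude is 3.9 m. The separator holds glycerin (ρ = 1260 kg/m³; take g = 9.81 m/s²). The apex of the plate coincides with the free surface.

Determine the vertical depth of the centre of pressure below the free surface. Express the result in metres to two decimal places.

h_p = 2.93 m

γ = ρg = 1260 × 9.81 / 1000 = 12.3606 kN/m³.
With the apex up, the centroid sits 2h/3 = 2 × 3.9/3 = 2.6 m below the apex, so the centroid depth is h_c = 2.6 m.
A = ½ × 0.73 × 3.9 = 1.4235 m².
Resultant F = γ·h_c·A = 12.3606 × 2.6 × 1.4235 = 45.7478 kN.
I_c = b·h³/36 = 0.73 × 3.9³/36 = 1.20286 m⁴.
Centre of pressure: y_p = y_c + I_c/(y_c·A) = 2.6 + 1.20286/(2.6 × 1.4235) = 2.6 + 0.325001 = 2.925 m along the plane.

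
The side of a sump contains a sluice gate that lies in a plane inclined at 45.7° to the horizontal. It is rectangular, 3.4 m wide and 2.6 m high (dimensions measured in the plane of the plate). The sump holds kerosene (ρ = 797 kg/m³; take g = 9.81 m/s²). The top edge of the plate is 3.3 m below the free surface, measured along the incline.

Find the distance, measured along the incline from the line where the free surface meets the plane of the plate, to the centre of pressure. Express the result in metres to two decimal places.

y_p = 4.72 m

γ = ρg = 797 × 9.81 / 1000 = 7.81857 kN/m³.
Let θ = 45.7° be the plate's angle to the horizontal; measure y along the incline from where the plane meets the free surface. Vertical depth h = y·sinθ with sinθ = 0.715693.
The centroid lies 2.6/2 = 1.3 m below the top edge, so y_c = 3.3 + 1.3 = 4.6 m and h_c = 4.6 × 0.715693 = 3.29219 m.
A = 3.4 × 2.6 = 8.84 m².
Resultant F = γ·h_c·A = 7.81857 × 3.29219 × 8.84 = 227.544 kN.
I_c = b·h³/12 = 3.4 × 2.6³/12 = 4.97987 m⁴.
Centre of pressure: y_p = y_c + I_c/(y_c·A) = 4.6 + 4.97987/(4.6 × 8.84) = 4.6 + 0.122464 = 4.72246 m along the plane.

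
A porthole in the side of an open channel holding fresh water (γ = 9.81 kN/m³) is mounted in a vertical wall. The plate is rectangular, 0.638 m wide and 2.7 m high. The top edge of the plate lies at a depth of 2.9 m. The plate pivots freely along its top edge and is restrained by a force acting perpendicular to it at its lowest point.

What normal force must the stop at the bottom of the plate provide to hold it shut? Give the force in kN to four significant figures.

P ≈ 39.71 kN

γ = 9.81 kN/m³.
The centroid lies 2.7/2 = 1.35 m below the top edge, so the centroid depth is h_c = 2.9 + 1.35 = 4.25 m.
A = 0.638 × 2.7 = 1.7226 m².
Resultant F = γ·h_c·A = 9.81 × 4.25 × 1.7226 = 71.8195 kN.
I_c = b·h³/12 = 0.638 × 2.7³/12 = 1.04648 m⁴.
Centre of pressure: y_p = y_c + I_c/(y_c·A) = 4.25 + 1.04648/(4.25 × 1.7226) = 4.25 + 0.142941 = 4.39294 m along the plane.
The resultant acts 1.35 + 0.142941 = 1.49294 m (along the plate) below the hinge at the top edge, so the moment about the hinge is M = F × 1.49294 = 71.8195 × 1.49294 = 107.222 kN·m.
A normal force at the bottom, 2.7 m from the hinge, must supply this moment: P = 107.222/2.7 = 39.7119 kN.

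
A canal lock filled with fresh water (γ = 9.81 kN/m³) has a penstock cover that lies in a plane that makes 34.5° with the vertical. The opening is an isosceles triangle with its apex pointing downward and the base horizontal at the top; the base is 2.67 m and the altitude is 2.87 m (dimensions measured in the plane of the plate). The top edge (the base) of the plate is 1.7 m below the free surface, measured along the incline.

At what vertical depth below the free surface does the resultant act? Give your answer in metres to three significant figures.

h_p = 2.33 m

γ = 9.81 kN/m³.
The plate makes 34.5° with the vertical, i.e. θ = 90° − 34.5° = 55.5° to the horizontal. Measuring y along the incline from the free-surface line, vertical depth h = y·sinθ with sinθ = 0.824126.
With the apex down, the centroid sits h/3 = 2.87/3 = 0.956667 m below the base (the top edge), so y_c = 1.7 + 0.956667 = 2.65667 m and h_c = 2.65667 × 0.824126 = 2.18943 m.
A = ½ × 2.67 × 2.87 = 3.83145 m².
Resultant F = γ·h_c·A = 9.81 × 2.18943 × 3.83145 = 82.2931 kN.
I_c = b·h³/36 = 2.67 × 2.87³/36 = 1.75329 m⁴.
Centre of pressure: y_p = y_c + I_c/(y_c·A) = 2.65667 + 1.75329/(2.65667 × 3.83145) = 2.65667 + 0.172248 = 2.82892 m along the plane.
Vertically, h_p = y_p·sinθ = 2.82892 × 0.824126 = 2.33139 m.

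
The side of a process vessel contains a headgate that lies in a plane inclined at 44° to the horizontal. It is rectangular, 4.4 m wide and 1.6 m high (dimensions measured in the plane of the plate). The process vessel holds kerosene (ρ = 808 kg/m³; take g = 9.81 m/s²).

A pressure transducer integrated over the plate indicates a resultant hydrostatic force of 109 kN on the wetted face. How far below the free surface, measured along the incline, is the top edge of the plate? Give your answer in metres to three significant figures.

y_top ≈ 2.01 m

γ = ρg = 808 × 9.81 / 1000 = 7.92648 kN/m³.
A = 4.4 × 1.6 = 7.04 m².
From F = γ·h_c·A, the centroid depth is h_c = 109/(7.92648 × 7.04) = 1.95332 m.
Let θ = 44° be the plate's angle to the horizontal; measure y along the incline from where the plane meets the free surface. Vertical depth h = y·sinθ with sinθ = 0.694658.
Along the incline, y_c = h_c/sinθ = 1.95332/0.694658 = 2.81192 m.
The centroid lies 1.6/2 = 0.8 m below the top edge, so the top edge sits at y_top = 2.81192 − 0.8 = 2.01192 m along the incline.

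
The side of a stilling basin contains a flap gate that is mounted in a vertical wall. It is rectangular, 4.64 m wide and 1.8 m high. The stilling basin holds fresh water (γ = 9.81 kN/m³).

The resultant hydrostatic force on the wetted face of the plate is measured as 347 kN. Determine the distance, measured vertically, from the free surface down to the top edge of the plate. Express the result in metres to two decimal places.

d_top ≈ 3.34 m

γ = 9.81 kN/m³.
A = 4.64 × 1.8 = 8.352 m².
From F = γ·h_c·A, the centroid depth is h_c = 347/(9.81 × 8.352) = 4.23516 m.
The centroid lies 1.8/2 = 0.9 m below the top edge, so the top edge sits at h_top = 4.23516 − 0.9 = 3.33516 m below the surface.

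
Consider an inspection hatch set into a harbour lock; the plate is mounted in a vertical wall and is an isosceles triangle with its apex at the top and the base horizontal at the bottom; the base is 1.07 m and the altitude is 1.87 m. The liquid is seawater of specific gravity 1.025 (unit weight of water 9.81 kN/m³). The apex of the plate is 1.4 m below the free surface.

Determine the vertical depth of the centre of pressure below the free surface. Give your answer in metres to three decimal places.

h_p = 2.720 m

γ = 1.025 × 9.81 = 10.05525 kN/m³.
With the apex up, the centroid sits 2h/3 = 2 × 1.87/3 = 1.24667 m below the apex, so the centroid depth is h_c = 1.4 + 1.24667 = 2.64667 m.
A = ½ × 1.07 × 1.87 = 1.00045 m².
Resultant F = γ·h_c·A = 10.05525 × 2.64667 × 1.00045 = 26.6249 kN.
I_c = b·h³/36 = 1.07 × 1.87³/36 = 0.19436 m⁴.
Centre of pressure: y_p = y_c + I_c/(y_c·A) = 2.64667 + 0.19436/(2.64667 × 1.00045) = 2.64667 + 0.0734026 = 2.72007 m along the plane.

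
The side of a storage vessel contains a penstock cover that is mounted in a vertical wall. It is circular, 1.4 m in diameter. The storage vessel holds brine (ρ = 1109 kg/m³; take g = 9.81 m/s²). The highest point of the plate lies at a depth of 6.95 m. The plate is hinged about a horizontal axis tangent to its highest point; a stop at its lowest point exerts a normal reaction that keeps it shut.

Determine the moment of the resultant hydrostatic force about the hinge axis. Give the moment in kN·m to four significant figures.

γ = ρg = 1109 × 9.81 / 1000 = 10.87929 kN/m³.
The centroid is at the centre, 0.7 m below the top of the plate, so the centroid depth is h_c = 6.95 + 0.7 = 7.65 m.
A = π(0.7)² = 1.53938 m².
Resultant F = γ·h_c·A = 10.87929 × 7.65 × 1.53938 = 128.117 kN.
I_c = πr⁴/4 = π × 0.7⁴/4 = 0.188574 m⁴.
Centre of pressure: y_p = y_c + I_c/(y_c·A) = 7.65 + 0.188574/(7.65 × 1.53938) = 7.65 + 0.0160131 = 7.66601 m along the plane.
The resultant acts 0.7 + 0.0160131 = 0.716013 m (along the plate) below the hinge at the top edge, so the moment about the hinge is M = F × 0.716013 = 128.117 × 0.716013 = 91.7334 kN·m.

M ≈ 91.73 kN·m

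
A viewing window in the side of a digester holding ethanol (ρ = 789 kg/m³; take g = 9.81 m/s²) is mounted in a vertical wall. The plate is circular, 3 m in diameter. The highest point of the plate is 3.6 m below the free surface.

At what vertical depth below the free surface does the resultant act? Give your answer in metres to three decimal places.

γ = ρg = 789 × 9.81 / 1000 = 7.74009 kN/m³.
The centroid is at the centre, 1.5 m below the top of the plate, so the centroid depth is h_c = 3.6 + 1.5 = 5.1 m.
A = π(1.5)² = 7.06858 m².
Resultant F = γ·h_c·A = 7.74009 × 5.1 × 7.06858 = 279.028 kN.
I_c = πr⁴/4 = π × 1.5⁴/4 = 3.97608 m⁴.
Centre of pressure: y_p = y_c + I_c/(y_c·A) = 5.1 + 3.97608/(5.1 × 7.06858) = 5.1 + 0.110294 = 5.21029 m along the plane.

h_p = 5.210 m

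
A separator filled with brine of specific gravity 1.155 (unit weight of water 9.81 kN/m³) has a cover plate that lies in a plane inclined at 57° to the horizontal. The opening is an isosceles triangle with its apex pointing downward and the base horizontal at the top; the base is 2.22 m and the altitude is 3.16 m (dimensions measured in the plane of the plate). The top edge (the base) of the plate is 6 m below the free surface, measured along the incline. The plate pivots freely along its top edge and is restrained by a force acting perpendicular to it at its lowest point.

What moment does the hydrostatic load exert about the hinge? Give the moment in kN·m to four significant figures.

M ≈ 266.1 kN·m

γ = 1.155 × 9.81 = 11.33055 kN/m³.
Let θ = 57° be the plate's angle to the horizontal; measure y along the incline from where the plane meets the free surface. Vertical depth h = y·sinθ with sinθ = 0.838671.
With the apex down, the centroid sits h/3 = 3.16/3 = 1.05333 m below the base (the top edge), so y_c = 6 + 1.05333 = 7.05333 m and h_c = 7.05333 × 0.838671 = 5.91542 m.
A = ½ × 2.22 × 3.16 = 3.5076 m².
Resultant F = γ·h_c·A = 11.33055 × 5.91542 × 3.5076 = 235.097 kN.
I_c = b·h³/36 = 2.22 × 3.16³/36 = 1.94586 m⁴.
Centre of pressure: y_p = y_c + I_c/(y_c·A) = 7.05333 + 1.94586/(7.05333 × 3.5076) = 7.05333 + 0.0786516 = 7.13198 m along the plane.
The resultant acts 1.05333 + 0.0786516 = 1.13198 m (along the plate) below the hinge at the top edge, so the moment about the hinge is M = F × 1.13198 = 235.097 × 1.13198 = 266.125 kN·m.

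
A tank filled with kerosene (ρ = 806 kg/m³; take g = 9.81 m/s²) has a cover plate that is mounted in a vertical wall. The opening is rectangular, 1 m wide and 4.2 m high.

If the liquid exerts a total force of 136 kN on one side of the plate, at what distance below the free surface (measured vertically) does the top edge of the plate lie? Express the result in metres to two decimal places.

d_top ≈ 2.00 m

γ = ρg = 806 × 9.81 / 1000 = 7.90686 kN/m³.
A = 1 × 4.2 = 4.2 m².
From F = γ·h_c·A, the centroid depth is h_c = 136/(7.90686 × 4.2) = 4.0953 m.
The centroid lies 4.2/2 = 2.1 m below the top edge, so the top edge sits at h_top = 4.0953 − 2.1 = 1.9953 m below the surface.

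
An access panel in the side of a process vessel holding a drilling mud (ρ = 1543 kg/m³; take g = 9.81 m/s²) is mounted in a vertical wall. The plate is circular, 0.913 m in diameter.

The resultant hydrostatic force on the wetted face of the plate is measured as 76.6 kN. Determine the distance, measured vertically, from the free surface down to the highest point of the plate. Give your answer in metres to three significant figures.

γ = ρg = 1543 × 9.81 / 1000 = 15.13683 kN/m³.
A = π(0.4565)² = 0.654684 m².
From F = γ·h_c·A, the centroid depth is h_c = 76.6/(15.13683 × 0.654684) = 7.72969 m.
The centroid is at the centre, 0.4565 m below the top of the plate, so the highest point sits at h_top = 7.72969 − 0.4565 = 7.27319 m below the surface.

d_top ≈ 7.27 m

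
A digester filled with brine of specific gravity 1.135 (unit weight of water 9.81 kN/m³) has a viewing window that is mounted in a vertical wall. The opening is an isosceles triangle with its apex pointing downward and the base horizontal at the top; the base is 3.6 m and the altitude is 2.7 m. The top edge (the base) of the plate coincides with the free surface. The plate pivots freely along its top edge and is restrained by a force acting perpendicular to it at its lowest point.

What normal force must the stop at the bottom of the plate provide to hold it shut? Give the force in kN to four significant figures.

γ = 1.135 × 9.81 = 11.13435 kN/m³.
With the apex down, the centroid sits h/3 = 2.7/3 = 0.9 m below the base (the top edge), so the centroid depth is h_c = 0.9 m.
A = ½ × 3.6 × 2.7 = 4.86 m².
Resultant F = γ·h_c·A = 11.13435 × 0.9 × 4.86 = 48.7016 kN.
I_c = b·h³/36 = 3.6 × 2.7³/36 = 1.9683 m⁴.
Centre of pressure: y_p = y_c + I_c/(y_c·A) = 0.9 + 1.9683/(0.9 × 4.86) = 0.9 + 0.45 = 1.35 m along the plane.
The resultant acts 0.9 + 0.45 = 1.35 m (along the plate) below the hinge at the top edge, so the moment about the hinge is M = F × 1.35 = 48.7016 × 1.35 = 65.7472 kN·m.
A normal force at the bottom, 2.7 m from the hinge, must supply this moment: P = 65.7472/2.7 = 24.3508 kN.

P ≈ 24.35 kN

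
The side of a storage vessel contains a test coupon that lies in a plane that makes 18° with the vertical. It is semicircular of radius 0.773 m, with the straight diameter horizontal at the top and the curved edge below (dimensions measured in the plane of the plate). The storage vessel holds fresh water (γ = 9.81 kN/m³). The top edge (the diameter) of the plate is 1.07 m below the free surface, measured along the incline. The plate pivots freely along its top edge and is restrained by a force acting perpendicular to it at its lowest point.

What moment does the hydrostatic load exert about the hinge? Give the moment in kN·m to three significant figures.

γ = 9.81 kN/m³.
The plate makes 18° with the vertical, i.e. θ = 90° − 18° = 72° to the horizontal. Measuring y along the incline from the free-surface line, vertical depth h = y·sinθ with sinθ = 0.951057.
The centroid of a semicircle lies 4r/(3π) = 0.328071 m from the diameter, here below the top edge, so y_c = 1.07 + 0.328071 = 1.39807 m and h_c = 1.39807 × 0.951057 = 1.32964 m.
A = πr²/2 = π × 0.773²/2 = 0.938596 m².
Resultant F = γ·h_c·A = 9.81 × 1.32964 × 0.938596 = 12.2428 kN.
I_c = (π/8 − 8/(9π))·r⁴ = 0.109757 × 0.773⁴ = 0.0391877 m⁴.
Centre of pressure: y_p = y_c + I_c/(y_c·A) = 1.39807 + 0.0391877/(1.39807 × 0.938596) = 1.39807 + 0.0298636 = 1.42793 m along the plane.
The resultant acts 0.328071 + 0.0298636 = 0.357935 m (along the plate) below the hinge at the top edge, so the moment about the hinge is M = F × 0.357935 = 12.2428 × 0.357935 = 4.38213 kN·m.

M ≈ 4.38 kN·m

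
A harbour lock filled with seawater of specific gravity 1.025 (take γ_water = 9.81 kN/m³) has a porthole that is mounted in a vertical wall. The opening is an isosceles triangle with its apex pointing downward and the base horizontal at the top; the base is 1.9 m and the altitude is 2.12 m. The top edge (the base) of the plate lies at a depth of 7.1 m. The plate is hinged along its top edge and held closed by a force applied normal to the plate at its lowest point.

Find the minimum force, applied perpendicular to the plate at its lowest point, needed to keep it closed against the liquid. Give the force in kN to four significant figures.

γ = 1.025 × 9.81 = 10.05525 kN/m³.
With the apex down, the centroid sits h/3 = 2.12/3 = 0.706667 m below the base (the top edge), so the centroid depth is h_c = 7.1 + 0.706667 = 7.80667 m.
A = ½ × 1.9 × 2.12 = 2.014 m².
Resultant F = γ·h_c·A = 10.05525 × 7.80667 × 2.014 = 158.095 kN.
I_c = b·h³/36 = 1.9 × 2.12³/36 = 0.502873 m⁴.
Centre of pressure: y_p = y_c + I_c/(y_c·A) = 7.80667 + 0.502873/(7.80667 × 2.014) = 7.80667 + 0.031984 = 7.83865 m along the plane.
The resultant acts 0.706667 + 0.031984 = 0.738651 m (along the plate) below the hinge at the top edge, so the moment about the hinge is M = F × 0.738651 = 158.095 × 0.738651 = 116.777 kN·m.
A normal force at the bottom, 2.12 m from the hinge, must supply this moment: P = 116.777/2.12 = 55.0835 kN.

P ≈ 55.08 kN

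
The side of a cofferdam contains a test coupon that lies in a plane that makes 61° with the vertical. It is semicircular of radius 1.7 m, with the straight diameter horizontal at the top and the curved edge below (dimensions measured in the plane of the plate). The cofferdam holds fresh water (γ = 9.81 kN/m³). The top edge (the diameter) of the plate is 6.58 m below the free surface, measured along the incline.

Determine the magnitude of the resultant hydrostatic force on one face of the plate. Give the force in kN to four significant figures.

F ≈ 157.6 kN

γ = 9.81 kN/m³.
The plate makes 61° with the vertical, i.e. θ = 90° − 61° = 29° to the horizontal. Measuring y along the incline from the free-surface line, vertical depth h = y·sinθ with sinθ = 0.484810.
The centroid of a semicircle lies 4r/(3π) = 0.721502 m from the diameter, here below the top edge, so y_c = 6.58 + 0.721502 = 7.3015 m and h_c = 7.3015 × 0.484810 = 3.53984 m.
A = πr²/2 = π × 1.7²/2 = 4.5396 m².
Resultant F = γ·h_c·A = 9.81 × 3.53984 × 4.5396 = 157.641 kN.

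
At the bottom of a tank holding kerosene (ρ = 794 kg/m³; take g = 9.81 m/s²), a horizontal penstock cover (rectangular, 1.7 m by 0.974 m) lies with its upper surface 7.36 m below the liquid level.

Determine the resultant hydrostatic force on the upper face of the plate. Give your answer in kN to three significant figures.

γ = ρg = 794 × 9.81 / 1000 = 7.78914 kN/m³.
The plate is horizontal, so pressure is uniform at p = γ·h = 7.78914 × 7.36 = 57.3281 kN/m².
A = 1.7 × 0.974 = 1.6558 m².
F = p·A = 57.3281 × 1.6558 = 94.9239 kN.

F ≈ 94.9 kN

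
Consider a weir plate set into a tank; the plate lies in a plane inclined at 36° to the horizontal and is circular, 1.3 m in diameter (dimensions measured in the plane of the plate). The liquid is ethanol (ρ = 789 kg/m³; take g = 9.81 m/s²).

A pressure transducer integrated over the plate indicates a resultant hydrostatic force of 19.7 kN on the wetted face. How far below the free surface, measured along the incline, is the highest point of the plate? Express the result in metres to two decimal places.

y_top ≈ 2.61 m

γ = ρg = 789 × 9.81 / 1000 = 7.74009 kN/m³.
A = π(0.65)² = 1.32732 m².
From F = γ·h_c·A, the centroid depth is h_c = 19.7/(7.74009 × 1.32732) = 1.91754 m.
Let θ = 36° be the plate's angle to the horizontal; measure y along the incline from where the plane meets the free surface. Vertical depth h = y·sinθ with sinθ = 0.587785.
Along the incline, y_c = h_c/sinθ = 1.91754/0.587785 = 3.26232 m.
The centroid is at the centre, 0.65 m below the top of the plate, so the highest point sits at y_top = 3.26232 − 0.65 = 2.61232 m along the incline.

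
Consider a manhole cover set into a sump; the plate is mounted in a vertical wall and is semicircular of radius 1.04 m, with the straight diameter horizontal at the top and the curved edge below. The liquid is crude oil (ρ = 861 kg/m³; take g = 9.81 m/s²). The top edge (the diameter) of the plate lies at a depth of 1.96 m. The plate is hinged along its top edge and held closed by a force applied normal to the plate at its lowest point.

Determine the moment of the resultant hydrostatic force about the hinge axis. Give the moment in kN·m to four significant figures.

M ≈ 16.30 kN·m

γ = ρg = 861 × 9.81 / 1000 = 8.44641 kN/m³.
The centroid of a semicircle lies 4r/(3π) = 0.44139 m from the diameter, here below the top edge, so the centroid depth is h_c = 1.96 + 0.44139 = 2.40139 m.
A = πr²/2 = π × 1.04²/2 = 1.69897 m².
Resultant F = γ·h_c·A = 8.44641 × 2.40139 × 1.69897 = 34.4604 kN.
I_c = (π/8 − 8/(9π))·r⁴ = 0.109757 × 1.04⁴ = 0.1284 m⁴.
Centre of pressure: y_p = y_c + I_c/(y_c·A) = 2.40139 + 0.1284/(2.40139 × 1.69897) = 2.40139 + 0.0314714 = 2.43286 m along the plane.
The resultant acts 0.44139 + 0.0314714 = 0.472861 m (along the plate) below the hinge at the top edge, so the moment about the hinge is M = F × 0.472861 = 34.4604 × 0.472861 = 16.295 kN·m.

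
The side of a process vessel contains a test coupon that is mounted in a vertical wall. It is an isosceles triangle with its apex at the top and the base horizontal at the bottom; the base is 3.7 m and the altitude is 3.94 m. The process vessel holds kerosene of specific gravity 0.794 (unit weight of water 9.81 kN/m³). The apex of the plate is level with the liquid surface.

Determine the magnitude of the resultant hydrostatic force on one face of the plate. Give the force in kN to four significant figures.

γ = 0.794 × 9.81 = 7.78914 kN/m³.
With the apex up, the centroid sits 2h/3 = 2 × 3.94/3 = 2.62667 m below the apex, so the centroid depth is h_c = 2.62667 m.
A = ½ × 3.7 × 3.94 = 7.289 m².
Resultant F = γ·h_c·A = 7.78914 × 2.62667 × 7.289 = 149.129 kN.

F ≈ 149.1 kN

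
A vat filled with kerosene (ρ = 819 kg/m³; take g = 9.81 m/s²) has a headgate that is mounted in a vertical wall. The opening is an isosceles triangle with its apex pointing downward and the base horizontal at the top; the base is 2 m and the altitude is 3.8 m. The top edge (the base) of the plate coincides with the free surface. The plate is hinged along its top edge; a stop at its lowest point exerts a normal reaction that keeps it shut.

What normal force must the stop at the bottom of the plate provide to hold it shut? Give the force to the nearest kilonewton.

γ = ρg = 819 × 9.81 / 1000 = 8.03439 kN/m³.
With the apex down, the centroid sits h/3 = 3.8/3 = 1.26667 m below the base (the top edge), so the centroid depth is h_c = 1.26667 m.
A = ½ × 2 × 3.8 = 3.8 m².
Resultant F = γ·h_c·A = 8.03439 × 1.26667 × 3.8 = 38.6723 kN.
I_c = b·h³/36 = 2 × 3.8³/36 = 3.04844 m⁴.
Centre of pressure: y_p = y_c + I_c/(y_c·A) = 1.26667 + 3.04844/(1.26667 × 3.8) = 1.26667 + 0.633331 = 1.9 m along the plane.
The resultant acts 1.26667 + 0.633331 = 1.9 m (along the plate) below the hinge at the top edge, so the moment about the hinge is M = F × 1.9 = 38.6723 × 1.9 = 73.4774 kN·m.
A normal force at the bottom, 3.8 m from the hinge, must supply this moment: P = 73.4774/3.8 = 19.3362 kN.

P ≈ 19 kN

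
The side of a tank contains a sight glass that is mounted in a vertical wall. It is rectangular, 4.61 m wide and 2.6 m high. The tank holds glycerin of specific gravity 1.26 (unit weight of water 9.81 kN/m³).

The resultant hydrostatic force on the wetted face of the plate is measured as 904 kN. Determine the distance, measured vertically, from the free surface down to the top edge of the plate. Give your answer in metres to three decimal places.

γ = 1.26 × 9.81 = 12.3606 kN/m³.
A = 4.61 × 2.6 = 11.986 m².
From F = γ·h_c·A, the centroid depth is h_c = 904/(12.3606 × 11.986) = 6.10175 m.
The centroid lies 2.6/2 = 1.3 m below the top edge, so the top edge sits at h_top = 6.10175 − 1.3 = 4.80175 m below the surface.

d_top ≈ 4.802 m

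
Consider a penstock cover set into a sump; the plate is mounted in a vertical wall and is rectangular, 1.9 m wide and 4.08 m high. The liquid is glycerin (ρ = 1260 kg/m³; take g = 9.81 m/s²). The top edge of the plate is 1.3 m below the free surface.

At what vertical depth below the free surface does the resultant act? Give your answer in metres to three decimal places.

γ = ρg = 1260 × 9.81 / 1000 = 12.3606 kN/m³.
The centroid lies 4.08/2 = 2.04 m below the top edge, so the centroid depth is h_c = 1.3 + 2.04 = 3.34 m.
A = 1.9 × 4.08 = 7.752 m².
Resultant F = γ·h_c·A = 12.3606 × 3.34 × 7.752 = 320.037 kN.
I_c = b·h³/12 = 1.9 × 4.08³/12 = 10.7536 m⁴.
Centre of pressure: y_p = y_c + I_c/(y_c·A) = 3.34 + 10.7536/(3.34 × 7.752) = 3.34 + 0.41533 = 3.75533 m along the plane.

h_p = 3.755 m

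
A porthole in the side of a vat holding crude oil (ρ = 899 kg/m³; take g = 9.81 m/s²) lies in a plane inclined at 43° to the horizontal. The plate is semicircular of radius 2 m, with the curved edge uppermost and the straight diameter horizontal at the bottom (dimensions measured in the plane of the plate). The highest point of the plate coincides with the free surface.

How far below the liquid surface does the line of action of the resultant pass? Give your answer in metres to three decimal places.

h_p = 0.951 m

γ = ρg = 899 × 9.81 / 1000 = 8.81919 kN/m³.
Let θ = 43° be the plate's angle to the horizontal; measure y along the incline from where the plane meets the free surface. Vertical depth h = y·sinθ with sinθ = 0.681998.
The centroid lies 4r/(3π) = 0.848826 m above the diameter, so r − 4r/(3π) = 2 − 0.848826 = 1.15117 m below the topmost point, so y_c = 1.15117 m and h_c = 1.15117 × 0.681998 = 0.785096 m.
A = πr²/2 = π × 2²/2 = 6.28319 m².
Resultant F = γ·h_c·A = 8.81919 × 0.785096 × 6.28319 = 43.5042 kN.
I_c = (π/8 − 8/(9π))·r⁴ = 0.109757 × 2⁴ = 1.75611 m⁴.
Centre of pressure: y_p = y_c + I_c/(y_c·A) = 1.15117 + 1.75611/(1.15117 × 6.28319) = 1.15117 + 0.242791 = 1.39396 m along the plane.
Vertically, h_p = y_p·sinθ = 1.39396 × 0.681998 = 0.950678 m.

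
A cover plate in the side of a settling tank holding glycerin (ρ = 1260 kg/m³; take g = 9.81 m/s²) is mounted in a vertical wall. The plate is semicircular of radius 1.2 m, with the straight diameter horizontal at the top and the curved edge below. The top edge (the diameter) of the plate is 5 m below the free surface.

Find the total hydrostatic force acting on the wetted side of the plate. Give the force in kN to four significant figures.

F ≈ 154.0 kN

γ = ρg = 1260 × 9.81 / 1000 = 12.3606 kN/m³.
The centroid of a semicircle lies 4r/(3π) = 0.509296 m from the diameter, here below the top edge, so the centroid depth is h_c = 5 + 0.509296 = 5.5093 m.
A = πr²/2 = π × 1.2²/2 = 2.26195 m².
Resultant F = γ·h_c·A = 12.3606 × 5.5093 × 2.26195 = 154.035 kN.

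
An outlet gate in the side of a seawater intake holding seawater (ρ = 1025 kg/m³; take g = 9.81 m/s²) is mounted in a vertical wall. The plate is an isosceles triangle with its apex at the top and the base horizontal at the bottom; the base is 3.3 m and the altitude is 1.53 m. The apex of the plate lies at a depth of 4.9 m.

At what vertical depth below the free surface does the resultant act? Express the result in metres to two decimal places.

h_p = 5.94 m

γ = ρg = 1025 × 9.81 / 1000 = 10.05525 kN/m³.
With the apex up, the centroid sits 2h/3 = 2 × 1.53/3 = 1.02 m below the apex, so the centroid depth is h_c = 4.9 + 1.02 = 5.92 m.
A = ½ × 3.3 × 1.53 = 2.5245 m².
Resultant F = γ·h_c·A = 10.05525 × 5.92 × 2.5245 = 150.276 kN.
I_c = b·h³/36 = 3.3 × 1.53³/36 = 0.328311 m⁴.
Centre of pressure: y_p = y_c + I_c/(y_c·A) = 5.92 + 0.328311/(5.92 × 2.5245) = 5.92 + 0.0219679 = 5.94197 m along the plane.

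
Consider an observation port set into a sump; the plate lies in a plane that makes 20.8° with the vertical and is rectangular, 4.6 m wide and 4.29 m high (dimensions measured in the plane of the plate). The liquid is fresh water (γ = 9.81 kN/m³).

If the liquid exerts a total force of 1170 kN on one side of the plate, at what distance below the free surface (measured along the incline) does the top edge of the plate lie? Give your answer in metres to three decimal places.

γ = 9.81 kN/m³.
A = 4.6 × 4.29 = 19.734 m².
From F = γ·h_c·A, the centroid depth is h_c = 1170/(9.81 × 19.734) = 6.04368 m.
The plate makes 20.8° with the vertical, i.e. θ = 90° − 20.8° = 69.2° to the horizontal. Measuring y along the incline from the free-surface line, vertical depth h = y·sinθ with sinθ = 0.934826.
Along the incline, y_c = h_c/sinθ = 6.04368/0.934826 = 6.46503 m.
The centroid lies 4.29/2 = 2.145 m below the top edge, so the top edge sits at y_top = 6.46503 − 2.145 = 4.32003 m along the incline.

y_top ≈ 4.320 m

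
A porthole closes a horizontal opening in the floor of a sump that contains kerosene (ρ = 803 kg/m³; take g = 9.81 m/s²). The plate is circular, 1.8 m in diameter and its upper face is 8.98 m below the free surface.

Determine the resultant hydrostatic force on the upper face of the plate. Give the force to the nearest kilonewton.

γ = ρg = 803 × 9.81 / 1000 = 7.87743 kN/m³.
The plate is horizontal, so pressure is uniform at p = γ·h = 7.87743 × 8.98 = 70.7393 kN/m².
A = π(0.9)² = 2.54469 m².
F = p·A = 70.7393 × 2.54469 = 180.01 kN.

F ≈ 180 kN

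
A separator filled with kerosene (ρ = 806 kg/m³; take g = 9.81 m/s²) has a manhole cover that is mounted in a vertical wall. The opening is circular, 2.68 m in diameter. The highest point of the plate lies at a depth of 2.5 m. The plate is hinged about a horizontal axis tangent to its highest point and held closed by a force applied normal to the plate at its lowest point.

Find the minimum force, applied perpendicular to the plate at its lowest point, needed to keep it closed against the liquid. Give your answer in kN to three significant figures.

γ = ρg = 806 × 9.81 / 1000 = 7.90686 kN/m³.
The centroid is at the centre, 1.34 m below the top of the plate, so the centroid depth is h_c = 2.5 + 1.34 = 3.84 m.
A = π(1.34)² = 5.64104 m².
Resultant F = γ·h_c·A = 7.90686 × 3.84 × 5.64104 = 171.275 kN.
I_c = πr⁴/4 = π × 1.34⁴/4 = 2.53226 m⁴.
Centre of pressure: y_p = y_c + I_c/(y_c·A) = 3.84 + 2.53226/(3.84 × 5.64104) = 3.84 + 0.116901 = 3.9569 m along the plane.
The resultant acts 1.34 + 0.116901 = 1.4569 m (along the plate) below the hinge at the top edge, so the moment about the hinge is M = F × 1.4569 = 171.275 × 1.4569 = 249.531 kN·m.
A normal force at the bottom, 2.68 m from the hinge, must supply this moment: P = 249.531/2.68 = 93.1086 kN.

P ≈ 93.1 kN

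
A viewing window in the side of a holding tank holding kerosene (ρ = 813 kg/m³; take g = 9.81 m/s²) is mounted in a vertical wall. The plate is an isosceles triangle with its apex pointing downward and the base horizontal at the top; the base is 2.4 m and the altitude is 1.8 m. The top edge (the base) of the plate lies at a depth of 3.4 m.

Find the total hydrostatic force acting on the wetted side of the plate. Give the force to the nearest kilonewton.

F ≈ 69 kN

γ = ρg = 813 × 9.81 / 1000 = 7.97553 kN/m³.
With the apex down, the centroid sits h/3 = 1.8/3 = 0.6 m below the base (the top edge), so the centroid depth is h_c = 3.4 + 0.6 = 4 m.
A = ½ × 2.4 × 1.8 = 2.16 m².
Resultant F = γ·h_c·A = 7.97553 × 4 × 2.16 = 68.9086 kN.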